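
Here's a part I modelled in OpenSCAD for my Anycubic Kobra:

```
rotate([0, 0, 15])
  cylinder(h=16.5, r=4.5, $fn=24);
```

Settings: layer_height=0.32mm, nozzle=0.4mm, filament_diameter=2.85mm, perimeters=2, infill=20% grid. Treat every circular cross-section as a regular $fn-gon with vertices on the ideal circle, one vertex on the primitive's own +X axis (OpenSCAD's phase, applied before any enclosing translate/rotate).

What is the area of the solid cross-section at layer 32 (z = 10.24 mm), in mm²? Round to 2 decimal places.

62.89 mm²

At z = 10.24 mm: the r=4.5 cylinder contributes a regular 24-gon of circumradius 4.5 (area = (24/2)·4.500²·sin(360°/24) = 62.89 mm²); (whole slice rotated 15° about Z — lengths, areas and connectivity unchanged). Overall, the cross-section is a single solid region. Net area = 62.89 mm².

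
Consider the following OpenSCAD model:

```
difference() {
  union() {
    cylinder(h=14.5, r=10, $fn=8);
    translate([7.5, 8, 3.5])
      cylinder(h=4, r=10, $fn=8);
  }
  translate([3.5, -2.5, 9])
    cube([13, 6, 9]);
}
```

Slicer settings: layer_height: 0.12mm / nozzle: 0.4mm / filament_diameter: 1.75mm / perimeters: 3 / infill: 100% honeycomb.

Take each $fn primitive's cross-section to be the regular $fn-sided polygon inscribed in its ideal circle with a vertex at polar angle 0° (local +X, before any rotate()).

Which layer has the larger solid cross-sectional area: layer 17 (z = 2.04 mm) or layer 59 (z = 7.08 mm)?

layer 59 (z = 7.08 mm)

Layer 17 (z = 2.04): the cylinder: section is a regular 8-gon, circumradius r=10 (area = (8/2)·10.000²·sin(360°/8) = 282.84 mm²); the cylinder at (7.5, 8) is absent (z outside [3.5, 7.5]); Taking the union: only the r=10 cylinder is present, so the union is just that shape — area = 282.84 mm²; the cube at (3.5, -2.5) is absent (z outside [9, 18]); After the difference (first − rest): none of the subtracted shapes is present at this height, so the result so far is unchanged — area = 282.84 mm². So its area = 282.84 mm². Layer 59 (z = 7.08): the r=10 cylinder contributes a regular 8-gon of circumradius 10 (area = (8/2)·10.000²·sin(360°/8) = 282.84 mm²); the r=10 cylinder at (7.5, 8) contributes a regular 8-gon of circumradius 10 (area = (8/2)·10.000²·sin(360°/8) = 282.84 mm²); Merging all regions: the regions partially overlap — summed areas 565.69 mm² minus the doubly-counted overlap 88.37 mm² gives 477.32 mm² — area = 477.32 mm²; the cube at (3.5, -2.5) does not reach this height (z outside [9, 18]); Taking the first minus the rest: none of the subtracted shapes is present at this height, so that combined region is unchanged — area = 477.32 mm². So its area = 477.32 mm². Layer 59 is larger (477.32 vs 282.84 mm²).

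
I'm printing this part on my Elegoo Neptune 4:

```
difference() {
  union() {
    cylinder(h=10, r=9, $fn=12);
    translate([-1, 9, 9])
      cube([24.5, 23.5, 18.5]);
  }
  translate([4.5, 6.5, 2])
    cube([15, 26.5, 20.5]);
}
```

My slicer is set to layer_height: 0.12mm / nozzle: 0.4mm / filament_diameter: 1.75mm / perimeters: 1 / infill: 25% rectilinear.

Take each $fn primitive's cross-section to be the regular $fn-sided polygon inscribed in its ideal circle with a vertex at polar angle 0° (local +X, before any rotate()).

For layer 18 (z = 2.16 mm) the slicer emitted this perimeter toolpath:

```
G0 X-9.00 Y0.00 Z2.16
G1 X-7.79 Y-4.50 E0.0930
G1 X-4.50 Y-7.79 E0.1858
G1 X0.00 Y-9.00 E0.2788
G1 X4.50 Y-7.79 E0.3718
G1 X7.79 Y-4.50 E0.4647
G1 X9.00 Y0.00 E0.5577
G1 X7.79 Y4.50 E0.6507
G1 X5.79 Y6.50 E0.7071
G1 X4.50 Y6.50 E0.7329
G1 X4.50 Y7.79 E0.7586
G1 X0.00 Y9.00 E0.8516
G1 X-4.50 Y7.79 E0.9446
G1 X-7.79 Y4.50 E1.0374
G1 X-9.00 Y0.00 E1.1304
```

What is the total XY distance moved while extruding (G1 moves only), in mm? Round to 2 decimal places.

56.65 mm

Sum the Euclidean lengths of each G1 segment: total = 56.65 mm.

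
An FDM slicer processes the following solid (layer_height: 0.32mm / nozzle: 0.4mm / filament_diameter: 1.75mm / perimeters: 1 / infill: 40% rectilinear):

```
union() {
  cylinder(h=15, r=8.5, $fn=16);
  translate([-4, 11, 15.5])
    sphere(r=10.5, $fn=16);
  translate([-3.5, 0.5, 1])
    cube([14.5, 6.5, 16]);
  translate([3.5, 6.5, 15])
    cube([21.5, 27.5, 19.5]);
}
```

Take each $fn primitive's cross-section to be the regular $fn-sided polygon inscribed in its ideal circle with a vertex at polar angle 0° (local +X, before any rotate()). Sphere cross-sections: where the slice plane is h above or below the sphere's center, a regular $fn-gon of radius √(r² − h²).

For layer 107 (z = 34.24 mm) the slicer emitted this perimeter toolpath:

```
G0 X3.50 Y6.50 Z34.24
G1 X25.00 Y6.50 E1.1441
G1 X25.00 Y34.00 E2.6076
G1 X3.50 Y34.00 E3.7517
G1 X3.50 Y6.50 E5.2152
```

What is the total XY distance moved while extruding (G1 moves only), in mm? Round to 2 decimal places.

98.00 mm

Sum the Euclidean lengths of each G1 segment: total = 98.00 mm.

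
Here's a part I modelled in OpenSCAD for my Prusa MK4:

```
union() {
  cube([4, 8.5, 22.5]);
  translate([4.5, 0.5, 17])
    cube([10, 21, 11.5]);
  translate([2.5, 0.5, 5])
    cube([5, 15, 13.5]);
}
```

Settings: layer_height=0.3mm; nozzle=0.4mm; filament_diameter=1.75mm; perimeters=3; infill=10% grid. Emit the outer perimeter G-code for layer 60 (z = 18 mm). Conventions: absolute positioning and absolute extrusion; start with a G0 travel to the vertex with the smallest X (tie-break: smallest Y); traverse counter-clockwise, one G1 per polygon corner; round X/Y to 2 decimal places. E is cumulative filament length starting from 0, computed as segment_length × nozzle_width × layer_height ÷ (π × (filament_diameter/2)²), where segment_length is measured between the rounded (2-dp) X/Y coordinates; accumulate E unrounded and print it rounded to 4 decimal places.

At z = 18 mm: the cube is present — its section is the full 4×8.5 rectangle; the 10×21 cube at (4.5, 0.5) contributes its full rectangle; the cube at (2.5, 0.5) is present — its section is the full 5×15 rectangle; Merging all regions: the regions partially overlap (shared area 57.00 mm²), so overlapping operands fuse into one piece — 1 connected region. The outline is a single polygon with 10 vertices. Extrusion per mm of travel: 0.4 × 0.3 / (π × 0.875²) = 0.049890. Accumulating E over each segment gives final E = 3.5921.

G0 X0.00 Y0.00 Z18.00
G1 X4.00 Y0.00 E0.1996
G1 X4.00 Y0.50 E0.2245
G1 X14.50 Y0.50 E0.7484
G1 X14.50 Y21.50 E1.7960
G1 X4.50 Y21.50 E2.2949
G1 X4.50 Y15.50 E2.5943
G1 X2.50 Y15.50 E2.6941
G1 X2.50 Y8.50 E3.0433
G1 X0.00 Y8.50 E3.1680
G1 X0.00 Y0.00 E3.5921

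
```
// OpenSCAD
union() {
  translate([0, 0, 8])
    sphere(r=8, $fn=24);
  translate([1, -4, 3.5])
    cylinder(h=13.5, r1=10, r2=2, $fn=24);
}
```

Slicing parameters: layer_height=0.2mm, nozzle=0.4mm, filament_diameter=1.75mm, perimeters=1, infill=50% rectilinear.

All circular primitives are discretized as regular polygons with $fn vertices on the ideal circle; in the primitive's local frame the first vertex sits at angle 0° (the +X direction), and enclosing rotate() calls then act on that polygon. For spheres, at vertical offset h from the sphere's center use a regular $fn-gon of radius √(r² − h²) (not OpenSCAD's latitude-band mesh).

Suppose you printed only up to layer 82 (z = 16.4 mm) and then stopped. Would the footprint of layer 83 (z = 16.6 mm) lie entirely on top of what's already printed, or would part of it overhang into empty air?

Compare the two slices. At z = 16.4: the sphere is absent (|z−center|=8.400 > r=8); the cone at (1, -4): at t=0.956 of its height the radius interpolates to r₁+(r₂−r₁)t = 2.356, giving a regular 24-gon of that circumradius (area = (24/2)·2.356²·sin(360°/24) = 17.23 mm²); Taking the union: only the cone at (1, -4) is present, so the union is just that shape — area = 17.23 mm². At z = 16.6: the sphere does not reach this height (|z−center|=8.600 > r=8); the cone at (1, -4): at t=0.970 of its height the radius interpolates to r₁+(r₂−r₁)t = 2.237, giving a regular 24-gon of that circumradius (area = (24/2)·2.237²·sin(360°/24) = 15.54 mm²); Taking the union: only the cone at (1, -4) is present, so the union is just that shape — area = 15.54 mm². Checking containment: the cross-section at z = 16.6 is a subset of the cross-section at z = 16.4.

entirely on top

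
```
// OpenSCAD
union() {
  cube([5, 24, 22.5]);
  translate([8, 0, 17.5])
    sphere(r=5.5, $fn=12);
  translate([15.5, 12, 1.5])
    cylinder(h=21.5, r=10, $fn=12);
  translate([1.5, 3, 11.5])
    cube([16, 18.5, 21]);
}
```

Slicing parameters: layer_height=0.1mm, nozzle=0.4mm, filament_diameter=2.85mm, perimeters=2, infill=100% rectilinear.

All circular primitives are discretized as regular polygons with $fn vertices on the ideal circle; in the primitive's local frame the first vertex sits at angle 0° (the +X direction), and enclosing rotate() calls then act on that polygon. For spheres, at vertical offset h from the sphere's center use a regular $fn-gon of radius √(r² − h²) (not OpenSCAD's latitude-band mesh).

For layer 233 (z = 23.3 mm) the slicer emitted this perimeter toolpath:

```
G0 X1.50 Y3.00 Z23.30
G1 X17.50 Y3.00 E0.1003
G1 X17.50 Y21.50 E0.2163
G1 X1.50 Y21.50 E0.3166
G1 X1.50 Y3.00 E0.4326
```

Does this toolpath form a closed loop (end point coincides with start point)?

yes

Start point (G0): (1.50, 3.00). End point (last G1): the path returns to the start — closed.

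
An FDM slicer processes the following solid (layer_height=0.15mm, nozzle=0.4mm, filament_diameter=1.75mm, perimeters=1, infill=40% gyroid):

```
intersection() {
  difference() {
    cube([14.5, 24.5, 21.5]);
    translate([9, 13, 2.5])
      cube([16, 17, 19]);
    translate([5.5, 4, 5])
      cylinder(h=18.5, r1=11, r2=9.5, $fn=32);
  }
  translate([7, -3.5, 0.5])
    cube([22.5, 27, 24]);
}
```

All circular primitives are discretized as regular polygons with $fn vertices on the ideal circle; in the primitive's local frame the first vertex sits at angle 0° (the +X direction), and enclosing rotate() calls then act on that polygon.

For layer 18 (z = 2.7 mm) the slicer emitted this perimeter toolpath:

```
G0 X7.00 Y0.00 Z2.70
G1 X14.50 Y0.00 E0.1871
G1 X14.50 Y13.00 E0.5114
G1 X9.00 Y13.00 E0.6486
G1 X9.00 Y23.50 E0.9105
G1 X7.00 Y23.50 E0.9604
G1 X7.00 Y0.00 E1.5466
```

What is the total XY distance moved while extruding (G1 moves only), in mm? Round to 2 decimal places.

Sum the Euclidean lengths of each G1 segment: total = 62.00 mm.

62.00 mm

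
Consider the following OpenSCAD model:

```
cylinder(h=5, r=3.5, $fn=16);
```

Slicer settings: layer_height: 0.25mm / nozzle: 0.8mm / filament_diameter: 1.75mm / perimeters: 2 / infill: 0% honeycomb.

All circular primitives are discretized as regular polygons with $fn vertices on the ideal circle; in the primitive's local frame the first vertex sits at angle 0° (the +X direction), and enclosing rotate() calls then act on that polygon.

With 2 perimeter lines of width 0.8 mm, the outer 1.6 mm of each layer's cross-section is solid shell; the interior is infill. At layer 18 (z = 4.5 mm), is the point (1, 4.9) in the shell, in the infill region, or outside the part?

At z = 4.5 mm: the r=3.5 cylinder gives a regular 16-gon of circumradius 3.5 (constant along its height). Overall, the cross-section is a single solid region. The nearest boundary edge runs (1.34, 3.23)→(0.00, 3.50); distance from the point to it = 1.57 mm. The point is not inside any of the regions above, so it lies outside the cross-section (1.57 mm from the nearest boundary).

outside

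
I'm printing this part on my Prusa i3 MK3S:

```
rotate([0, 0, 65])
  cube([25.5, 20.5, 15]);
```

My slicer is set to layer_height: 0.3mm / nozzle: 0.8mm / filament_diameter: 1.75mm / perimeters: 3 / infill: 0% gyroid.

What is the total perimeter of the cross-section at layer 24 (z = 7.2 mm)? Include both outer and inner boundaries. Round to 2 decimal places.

At z = 7.2 mm: the 25.5×20.5 cube contributes its full rectangle (perimeter 92.00 mm); (whole slice rotated 65° about Z — lengths, areas and connectivity unchanged). Overall, the cross-section is a single solid region. Total boundary length (outer) = 92.00 mm.

92.00 mm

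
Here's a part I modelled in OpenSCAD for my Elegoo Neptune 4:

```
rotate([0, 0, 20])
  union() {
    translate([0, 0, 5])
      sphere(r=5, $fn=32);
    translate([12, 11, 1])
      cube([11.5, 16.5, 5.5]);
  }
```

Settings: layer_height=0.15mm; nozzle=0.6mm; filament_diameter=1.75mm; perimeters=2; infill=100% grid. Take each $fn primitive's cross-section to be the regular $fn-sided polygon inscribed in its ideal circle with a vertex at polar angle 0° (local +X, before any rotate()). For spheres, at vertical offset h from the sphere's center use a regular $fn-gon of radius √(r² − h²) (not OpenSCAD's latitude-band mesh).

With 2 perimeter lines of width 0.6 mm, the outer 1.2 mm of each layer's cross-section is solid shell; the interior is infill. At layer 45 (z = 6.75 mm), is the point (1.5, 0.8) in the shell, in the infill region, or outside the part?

At z = 6.75 mm: the sphere: section is a regular 32-gon, circumradius = √(r²−h²) = √(5²−1.75²) = 4.684; the cube at (12, 11) is not intersected at this z (z outside [1, 6.5]); Taking the union: only the r=5 sphere is present, so the union is just that shape — 1 connected region; (whole slice rotated 20° about Z — lengths, areas and connectivity unchanged). Overall, the cross-section is a single solid region. Undo the 20° rotation: the query point maps to (1.683, 0.239) in the un-rotated model frame. The nearest boundary edge runs (4.68, 0.00)→(4.59, 0.91); distance from the point to it = 2.96 mm. The point is inside the cross-section and 2.96 mm from the nearest boundary — more than the 1.2 mm shell width (2 × 0.6), so it's in the infill interior.

infill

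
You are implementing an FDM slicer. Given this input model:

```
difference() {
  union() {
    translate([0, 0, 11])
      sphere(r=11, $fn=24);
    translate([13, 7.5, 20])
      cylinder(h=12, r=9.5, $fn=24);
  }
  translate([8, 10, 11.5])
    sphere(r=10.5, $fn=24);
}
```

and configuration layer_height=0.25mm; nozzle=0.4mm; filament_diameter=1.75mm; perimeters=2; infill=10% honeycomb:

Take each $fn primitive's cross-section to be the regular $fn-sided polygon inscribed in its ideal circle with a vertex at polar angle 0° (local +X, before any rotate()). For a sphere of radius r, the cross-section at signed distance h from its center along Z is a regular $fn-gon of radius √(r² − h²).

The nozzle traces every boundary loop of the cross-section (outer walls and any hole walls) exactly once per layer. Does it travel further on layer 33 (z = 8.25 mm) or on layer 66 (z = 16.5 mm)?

Layer 33 (z = 8.25): the r=11 sphere contributes a regular 24-gon of circumradius √(11²−2.75²) = 10.651 (perimeter = 2·24·10.651·sin(180°/24) = 66.73 mm); the cylinder at (13, 7.5) is not intersected at this z (z outside [20, 32]); Merging all regions: only the r=11 sphere is present, so the union is just that shape — boundary = 66.73 mm; the r=10.5 sphere at (8, 10) slices to a regular 24-gon of circumradius 9.984 (√(r²−h²) with h=3.25 from center) (perimeter = 2·24·9.984·sin(180°/24) = 62.55 mm); Taking the first minus the rest: starting from that combined region, the r=10.5 sphere at (8, 10) partially overlaps it — only the 86.01 mm² overlap (of its 309.61 mm²) is removed, clipping the outline — boundary = 67.13 mm. So its perimeter = 67.13 mm. Layer 66 (z = 16.5): the sphere: section is a regular 24-gon, circumradius = √(r²−h²) = √(11²−5.5²) = 9.526 (perimeter = 2·24·9.526·sin(180°/24) = 59.68 mm); the cylinder at (13, 7.5) is absent (z outside [20, 32]); Merging all regions: only the r=11 sphere is present, so the union is just that shape — boundary = 59.68 mm; the r=10.5 sphere at (8, 10) contributes a regular 24-gon of circumradius √(10.5²−5²) = 9.233 (perimeter = 2·24·9.233·sin(180°/24) = 57.85 mm); After the difference (first − rest): starting from that combined region, the r=10.5 sphere at (8, 10) partially overlaps it — only the 54.74 mm² overlap (of its 264.77 mm²) is removed, clipping the outline — boundary = 59.81 mm. So its perimeter = 59.81 mm. Layer 33 is larger (67.13 vs 59.81 mm).

layer 33 (z = 8.25 mm)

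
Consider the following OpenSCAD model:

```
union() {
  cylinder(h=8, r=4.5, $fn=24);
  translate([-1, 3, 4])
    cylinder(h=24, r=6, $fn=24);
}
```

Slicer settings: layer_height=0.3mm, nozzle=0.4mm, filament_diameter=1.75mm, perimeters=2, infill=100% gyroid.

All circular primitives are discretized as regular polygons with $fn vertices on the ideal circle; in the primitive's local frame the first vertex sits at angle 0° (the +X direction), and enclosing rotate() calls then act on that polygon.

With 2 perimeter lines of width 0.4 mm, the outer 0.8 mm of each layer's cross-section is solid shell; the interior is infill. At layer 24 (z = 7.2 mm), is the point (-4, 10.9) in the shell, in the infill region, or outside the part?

outside

At z = 7.2 mm: the r=4.5 cylinder contributes a regular 24-gon of circumradius 4.5; the r=6 cylinder at (-1, 3) contributes a regular 24-gon of circumradius 6; Merging all regions: the regions partially overlap (shared area 50.94 mm²), so overlapping operands fuse into one piece — 1 connected region. Overall, the cross-section is a single solid region. The nearest boundary edge runs (-4.00, 8.20)→(-2.55, 8.80); distance from the point to it = 2.50 mm. The point is not inside any of the regions above, so it lies outside the cross-section (2.50 mm from the nearest boundary).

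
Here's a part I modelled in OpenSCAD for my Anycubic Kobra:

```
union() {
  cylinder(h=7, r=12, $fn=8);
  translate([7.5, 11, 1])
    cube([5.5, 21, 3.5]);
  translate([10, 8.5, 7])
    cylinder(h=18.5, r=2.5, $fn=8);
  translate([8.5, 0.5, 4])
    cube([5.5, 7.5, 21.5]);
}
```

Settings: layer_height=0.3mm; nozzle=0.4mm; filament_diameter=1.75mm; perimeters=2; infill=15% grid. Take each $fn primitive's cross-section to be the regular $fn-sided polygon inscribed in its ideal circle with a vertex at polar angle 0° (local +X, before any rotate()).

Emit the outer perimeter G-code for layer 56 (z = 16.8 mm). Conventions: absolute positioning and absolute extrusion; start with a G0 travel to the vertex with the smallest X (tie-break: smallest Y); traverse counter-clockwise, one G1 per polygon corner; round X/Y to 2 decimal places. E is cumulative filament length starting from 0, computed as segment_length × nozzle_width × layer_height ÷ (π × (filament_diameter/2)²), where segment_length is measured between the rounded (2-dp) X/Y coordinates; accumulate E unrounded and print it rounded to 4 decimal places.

G0 X7.50 Y8.50 Z16.80
G1 X8.23 Y6.73 E0.0955
G1 X8.50 Y6.62 E0.1101
G1 X8.50 Y0.50 E0.4154
G1 X14.00 Y0.50 E0.6898
G1 X14.00 Y8.00 E1.0640
G1 X12.29 Y8.00 E1.1493
G1 X12.50 Y8.50 E1.1763
G1 X11.77 Y10.27 E1.2719
G1 X10.00 Y11.00 E1.3674
G1 X8.23 Y10.27 E1.4629
G1 X7.50 Y8.50 E1.5584

At z = 16.8 mm: the cylinder does not reach this height (z outside [0, 7]); the cube at (7.5, 11) is absent (z outside [1, 4.5]); the r=2.5 cylinder at (10, 8.5) contributes a regular 8-gon of circumradius 2.5; the cube at (8.5, 0.5) is present — its section is the full 5.5×7.5 rectangle; Combining (union): the regions partially overlap (shared area 5.76 mm²), so overlapping operands fuse into one piece — 1 connected region. The outline is a single polygon with 11 vertices. Extrusion per mm of travel: 0.4 × 0.3 / (π × 0.875²) = 0.049890. Accumulating E over each segment gives final E = 1.5584.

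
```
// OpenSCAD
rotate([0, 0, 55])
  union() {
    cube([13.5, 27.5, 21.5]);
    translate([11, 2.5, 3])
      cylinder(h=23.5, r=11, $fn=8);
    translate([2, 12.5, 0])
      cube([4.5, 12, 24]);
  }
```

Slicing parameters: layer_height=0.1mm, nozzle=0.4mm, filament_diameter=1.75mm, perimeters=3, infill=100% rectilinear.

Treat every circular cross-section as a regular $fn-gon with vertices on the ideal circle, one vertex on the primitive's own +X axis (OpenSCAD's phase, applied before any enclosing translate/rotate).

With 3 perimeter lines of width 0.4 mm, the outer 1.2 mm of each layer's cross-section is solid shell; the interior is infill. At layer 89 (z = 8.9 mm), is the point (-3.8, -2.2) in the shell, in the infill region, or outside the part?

At z = 8.9 mm: the cube is present — its section is the full 13.5×27.5 rectangle; the r=11 cylinder at (11, 2.5) gives a regular 8-gon of circumradius 11 (constant along its height); the cube at (2, 12.5) is present — its section is the full 4.5×12 rectangle; Combining (union): the regions partially overlap (shared area 198.22 mm²), so overlapping operands fuse into one piece — 1 connected region; (rotated 55° about Z; rotation is an isometry so areas/perimeters/island counts are preserved). Overall, the cross-section is a single solid region. Undo the 55° rotation: the query point maps to (-3.982, 1.851) in the un-rotated model frame. The nearest boundary edge runs (0.00, 0.00)→(0.00, 2.50); distance from the point to it = 3.98 mm. The point is not inside any of the regions above, so it lies outside the cross-section (3.98 mm from the nearest boundary).

outside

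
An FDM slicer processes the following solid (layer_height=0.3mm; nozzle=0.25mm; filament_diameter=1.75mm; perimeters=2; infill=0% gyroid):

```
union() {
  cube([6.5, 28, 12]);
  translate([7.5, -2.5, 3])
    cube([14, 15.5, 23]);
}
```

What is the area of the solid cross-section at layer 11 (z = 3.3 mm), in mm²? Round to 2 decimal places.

399.00 mm²

At z = 3.3 mm: the cube (footprint 6.5×28) is included at this height (area 182.00 mm²); the cube at (7.5, -2.5) is present — its section is the full 14×15.5 rectangle (area 217.00 mm²); Merging all regions: the 2 present regions are separate (no shared area or edge), so areas and boundary lengths simply add and each stays a separate island — area = 399.00 mm². Overall, the cross-section has 2 separate islands. Net area = 399.00 mm².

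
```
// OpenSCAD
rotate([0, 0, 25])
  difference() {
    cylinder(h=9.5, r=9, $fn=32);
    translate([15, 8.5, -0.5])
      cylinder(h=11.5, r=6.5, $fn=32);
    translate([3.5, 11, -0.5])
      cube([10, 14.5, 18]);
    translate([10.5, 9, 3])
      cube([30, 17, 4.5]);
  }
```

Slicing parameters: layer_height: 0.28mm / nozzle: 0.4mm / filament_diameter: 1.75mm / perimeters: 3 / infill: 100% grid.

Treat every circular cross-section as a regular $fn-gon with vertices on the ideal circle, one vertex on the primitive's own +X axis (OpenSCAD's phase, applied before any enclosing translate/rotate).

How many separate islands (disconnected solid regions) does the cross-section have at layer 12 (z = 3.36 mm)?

1

At z = 3.36 mm: the r=9 cylinder gives a regular 32-gon of circumradius 9 (constant along its height); the r=6.5 cylinder at (15, 8.5) gives a regular 32-gon of circumradius 6.5 (constant along its height); the cube at (3.5, 11) (footprint 10×14.5) is included at this height; the cube at (10.5, 9) is present — its section is the full 30×17 rectangle; Subtracting the remaining from the first: starting from the r=9 cylinder, the r=6.5 cylinder at (15, 8.5) misses the remaining region (no effect); the 10×14.5 cube at (3.5, 11) misses the remaining region (no effect); the 30×17 cube at (10.5, 9) misses the remaining region (no effect) — 1 connected region; (rotated 25° about Z; rotation is an isometry so areas/perimeters/island counts are preserved). Overall, the cross-section is a single solid region. Island count = 1.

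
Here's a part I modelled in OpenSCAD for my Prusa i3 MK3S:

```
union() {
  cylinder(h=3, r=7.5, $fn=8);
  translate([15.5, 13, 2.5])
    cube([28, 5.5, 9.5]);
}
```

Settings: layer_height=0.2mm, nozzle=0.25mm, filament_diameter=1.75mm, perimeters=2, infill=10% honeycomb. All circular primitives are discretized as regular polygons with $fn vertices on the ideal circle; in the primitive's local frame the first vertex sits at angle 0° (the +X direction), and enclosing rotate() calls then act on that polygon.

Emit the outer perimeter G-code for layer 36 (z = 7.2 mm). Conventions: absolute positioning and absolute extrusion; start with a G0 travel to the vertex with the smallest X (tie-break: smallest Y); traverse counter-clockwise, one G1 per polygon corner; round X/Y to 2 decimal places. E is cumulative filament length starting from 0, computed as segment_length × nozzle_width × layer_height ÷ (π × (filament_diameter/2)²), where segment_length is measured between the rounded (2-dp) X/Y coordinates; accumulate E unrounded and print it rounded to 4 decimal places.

At z = 7.2 mm: the cylinder does not reach this height (z outside [0, 3]); the 28×5.5 cube at (15.5, 13) contributes its full rectangle; Combining (union): only the 28×5.5 cube at (15.5, 13) is present, so the union is just that shape — 1 connected region. The outline is a single polygon with 4 vertices. Extrusion per mm of travel: 0.25 × 0.2 / (π × 0.875²) = 0.020788. Accumulating E over each segment gives final E = 1.3928.

G0 X15.50 Y13.00 Z7.20
G1 X43.50 Y13.00 E0.5821
G1 X43.50 Y18.50 E0.6964
G1 X15.50 Y18.50 E1.2784
G1 X15.50 Y13.00 E1.3928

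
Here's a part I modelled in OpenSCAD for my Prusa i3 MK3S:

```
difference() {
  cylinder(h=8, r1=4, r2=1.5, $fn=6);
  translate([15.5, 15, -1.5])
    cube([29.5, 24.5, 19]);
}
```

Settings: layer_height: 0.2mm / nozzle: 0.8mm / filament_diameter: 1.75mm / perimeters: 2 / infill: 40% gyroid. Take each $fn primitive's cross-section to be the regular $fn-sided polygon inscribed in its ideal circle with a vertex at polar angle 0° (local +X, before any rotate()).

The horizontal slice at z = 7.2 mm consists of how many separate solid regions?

At z = 7.2 mm: the cone contributes a regular 6-gon of circumradius 1.750 (interpolated between r1=4 and r2=1.5 at t=0.900); the 29.5×24.5 cube at (15.5, 15) contributes its full rectangle; Taking the first minus the rest: starting from the cone, the 29.5×24.5 cube at (15.5, 15) misses the remaining region (no effect) — 1 connected region. The result has 1 disconnected region.

1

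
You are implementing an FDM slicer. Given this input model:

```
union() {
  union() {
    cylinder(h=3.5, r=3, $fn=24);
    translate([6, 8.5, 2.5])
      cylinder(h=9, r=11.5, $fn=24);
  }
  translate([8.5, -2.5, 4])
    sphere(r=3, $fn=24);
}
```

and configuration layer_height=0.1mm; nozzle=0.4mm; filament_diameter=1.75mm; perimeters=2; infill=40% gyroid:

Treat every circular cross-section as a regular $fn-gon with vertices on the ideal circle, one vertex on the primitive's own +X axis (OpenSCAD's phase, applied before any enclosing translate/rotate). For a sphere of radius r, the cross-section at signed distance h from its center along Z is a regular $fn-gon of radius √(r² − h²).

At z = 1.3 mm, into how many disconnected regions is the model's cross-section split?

At z = 1.3 mm: the r=3 cylinder contributes a regular 24-gon of circumradius 3; the cylinder at (6, 8.5) is not intersected at this z (z outside [2.5, 11.5]); Combining (union): only the r=3 cylinder is present, so the union is just that shape — 1 connected region; the sphere at (8.5, -2.5): section is a regular 24-gon, circumradius = √(r²−h²) = √(3²−2.7²) = 1.308; Merging all regions: the 2 present regions are separate (no shared area or edge), so areas and boundary lengths simply add and each stays a separate island — 2 connected regions. The result has 2 disconnected regions.

2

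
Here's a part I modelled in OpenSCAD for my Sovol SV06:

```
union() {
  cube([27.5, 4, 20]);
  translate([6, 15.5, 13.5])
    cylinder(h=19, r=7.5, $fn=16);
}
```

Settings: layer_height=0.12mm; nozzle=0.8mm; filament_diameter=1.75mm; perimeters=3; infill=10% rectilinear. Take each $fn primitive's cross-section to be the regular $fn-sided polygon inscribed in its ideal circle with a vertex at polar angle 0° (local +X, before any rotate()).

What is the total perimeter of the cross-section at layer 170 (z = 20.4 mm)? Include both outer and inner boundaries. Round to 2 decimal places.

46.82 mm

At z = 20.4 mm: the cube does not reach this height (z outside [0, 20]); the r=7.5 cylinder at (6, 15.5) contributes a regular 16-gon of circumradius 7.5 (perimeter = 2·16·7.500·sin(180°/16) = 46.82 mm); Taking the union: only the r=7.5 cylinder at (6, 15.5) is present, so the union is just that shape — boundary = 46.82 mm. Overall, the cross-section is a single solid region. Total boundary length (outer) = 46.82 mm.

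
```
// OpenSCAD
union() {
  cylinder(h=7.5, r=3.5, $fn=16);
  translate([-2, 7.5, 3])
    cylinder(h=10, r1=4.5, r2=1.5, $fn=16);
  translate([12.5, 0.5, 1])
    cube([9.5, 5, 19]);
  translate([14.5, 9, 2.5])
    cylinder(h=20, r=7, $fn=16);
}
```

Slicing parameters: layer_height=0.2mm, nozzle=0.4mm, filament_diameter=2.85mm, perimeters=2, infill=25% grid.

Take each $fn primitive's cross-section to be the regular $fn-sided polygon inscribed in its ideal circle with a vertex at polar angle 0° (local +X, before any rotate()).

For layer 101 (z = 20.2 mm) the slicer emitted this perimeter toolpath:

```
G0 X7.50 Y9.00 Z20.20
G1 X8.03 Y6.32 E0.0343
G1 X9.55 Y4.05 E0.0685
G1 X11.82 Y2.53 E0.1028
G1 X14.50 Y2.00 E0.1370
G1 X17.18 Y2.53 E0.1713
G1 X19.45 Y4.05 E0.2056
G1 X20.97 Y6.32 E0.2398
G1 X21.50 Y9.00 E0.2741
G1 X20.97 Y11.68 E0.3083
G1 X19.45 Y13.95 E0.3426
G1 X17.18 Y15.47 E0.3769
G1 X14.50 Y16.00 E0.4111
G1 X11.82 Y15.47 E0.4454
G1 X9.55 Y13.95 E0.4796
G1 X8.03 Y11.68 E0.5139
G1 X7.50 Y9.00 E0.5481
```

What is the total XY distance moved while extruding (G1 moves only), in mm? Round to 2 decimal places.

43.71 mm

Sum the Euclidean lengths of each G1 segment: total = 43.71 mm.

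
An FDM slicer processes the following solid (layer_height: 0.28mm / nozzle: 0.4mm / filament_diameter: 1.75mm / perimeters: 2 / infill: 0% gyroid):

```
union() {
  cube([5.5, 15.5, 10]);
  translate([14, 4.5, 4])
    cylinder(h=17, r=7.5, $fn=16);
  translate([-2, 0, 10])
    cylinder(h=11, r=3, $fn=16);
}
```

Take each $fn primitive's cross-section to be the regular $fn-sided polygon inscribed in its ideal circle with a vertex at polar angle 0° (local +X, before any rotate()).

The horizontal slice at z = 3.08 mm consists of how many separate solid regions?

1

At z = 3.08 mm: the cube (footprint 5.5×15.5) is included at this height; the cylinder at (14, 4.5) is absent (z outside [4, 21]); the cylinder at (-2, 0) is absent (z outside [10, 21]); Taking the union: only the 5.5×15.5 cube is present, so the union is just that shape — 1 connected region. The result has 1 disconnected region.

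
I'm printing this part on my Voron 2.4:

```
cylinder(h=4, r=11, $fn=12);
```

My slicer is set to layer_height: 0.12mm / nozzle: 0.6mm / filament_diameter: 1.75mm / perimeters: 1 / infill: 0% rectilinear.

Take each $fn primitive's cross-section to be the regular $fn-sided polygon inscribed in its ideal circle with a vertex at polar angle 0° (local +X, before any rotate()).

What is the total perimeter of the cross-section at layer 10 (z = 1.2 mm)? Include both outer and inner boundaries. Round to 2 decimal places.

At z = 1.2 mm: the r=11 cylinder contributes a regular 12-gon of circumradius 11 (perimeter = 2·12·11.000·sin(180°/12) = 68.33 mm). Overall, the cross-section is a single solid region. Total boundary length (outer) = 68.33 mm.

68.33 mm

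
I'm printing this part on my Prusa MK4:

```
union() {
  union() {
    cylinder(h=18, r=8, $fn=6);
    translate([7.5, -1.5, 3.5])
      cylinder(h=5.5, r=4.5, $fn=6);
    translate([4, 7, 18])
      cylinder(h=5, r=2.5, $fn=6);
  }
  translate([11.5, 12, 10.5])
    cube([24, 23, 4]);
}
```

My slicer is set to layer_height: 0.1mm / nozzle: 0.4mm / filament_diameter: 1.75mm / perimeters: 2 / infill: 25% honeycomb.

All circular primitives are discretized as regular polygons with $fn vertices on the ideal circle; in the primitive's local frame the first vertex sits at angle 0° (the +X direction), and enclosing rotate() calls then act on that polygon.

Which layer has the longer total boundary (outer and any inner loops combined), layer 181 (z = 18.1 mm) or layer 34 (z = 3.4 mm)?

layer 34 (z = 3.4 mm)

Layer 181 (z = 18.1): the cylinder is not intersected at this z (z outside [0, 18]); the cylinder at (7.5, -1.5) is not intersected at this z (z outside [3.5, 9]); the cylinder at (4, 7): section is a regular 6-gon, circumradius r=2.5 (perimeter = 2·6·2.500·sin(180°/6) = 15.00 mm); Combining (union): only the r=2.5 cylinder at (4, 7) is present, so the union is just that shape — boundary = 15.00 mm; the cube at (11.5, 12) is absent (z outside [10.5, 14.5]); Combining (union): only that combined region is present, so the union is just that shape — boundary = 15.00 mm. So its perimeter = 15.00 mm. Layer 34 (z = 3.4): the r=8 cylinder contributes a regular 6-gon of circumradius 8 (perimeter = 2·6·8.000·sin(180°/6) = 48.00 mm); the cylinder at (7.5, -1.5) is not intersected at this z (z outside [3.5, 9]); the cylinder at (4, 7) does not reach this height (z outside [18, 23]); Combining (union): only the r=8 cylinder is present, so the union is just that shape — boundary = 48.00 mm; the cube at (11.5, 12) is not intersected at this z (z outside [10.5, 14.5]); Taking the union: only the result so far is present, so the union is just that shape — boundary = 48.00 mm. So its perimeter = 48.00 mm. Layer 34 is larger (48.00 vs 15.00 mm).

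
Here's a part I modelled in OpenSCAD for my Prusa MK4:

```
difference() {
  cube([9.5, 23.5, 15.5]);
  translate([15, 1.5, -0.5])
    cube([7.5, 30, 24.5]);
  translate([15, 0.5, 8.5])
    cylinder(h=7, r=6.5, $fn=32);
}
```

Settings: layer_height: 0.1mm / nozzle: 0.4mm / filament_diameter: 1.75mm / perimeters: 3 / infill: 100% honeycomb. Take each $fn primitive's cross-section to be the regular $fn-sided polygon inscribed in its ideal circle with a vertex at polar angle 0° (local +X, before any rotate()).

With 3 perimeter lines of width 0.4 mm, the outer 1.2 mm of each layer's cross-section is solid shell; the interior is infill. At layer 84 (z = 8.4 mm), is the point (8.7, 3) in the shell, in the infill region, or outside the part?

At z = 8.4 mm: the cube (footprint 9.5×23.5) is included at this height; the cube at (15, 1.5) (footprint 7.5×30) is included at this height; the cylinder at (15, 0.5) is not intersected at this z (z outside [8.5, 15.5]); Subtracting the remaining from the first: starting from the 9.5×23.5 cube, the 7.5×30 cube at (15, 1.5) misses the remaining region (no effect) — 1 connected region. Overall, the cross-section is a single solid region. The nearest boundary edge runs (9.50, 23.50)→(9.50, 0.00); distance from the point to it = 0.80 mm. The point is inside the cross-section, 0.80 mm from the nearest boundary — within the 1.2 mm shell band (3 × 0.4).

shell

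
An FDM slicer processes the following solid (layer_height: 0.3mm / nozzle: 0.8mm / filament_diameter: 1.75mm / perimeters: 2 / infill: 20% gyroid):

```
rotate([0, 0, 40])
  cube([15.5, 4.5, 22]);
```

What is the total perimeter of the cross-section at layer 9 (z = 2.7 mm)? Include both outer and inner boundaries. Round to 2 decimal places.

At z = 2.7 mm: the cube (footprint 15.5×4.5) is included at this height (perimeter 40.00 mm); (rotated 40° about Z; rotation is an isometry so areas/perimeters/island counts are preserved). Overall, the cross-section is a single solid region. Total boundary length (outer) = 40.00 mm.

40.00 mm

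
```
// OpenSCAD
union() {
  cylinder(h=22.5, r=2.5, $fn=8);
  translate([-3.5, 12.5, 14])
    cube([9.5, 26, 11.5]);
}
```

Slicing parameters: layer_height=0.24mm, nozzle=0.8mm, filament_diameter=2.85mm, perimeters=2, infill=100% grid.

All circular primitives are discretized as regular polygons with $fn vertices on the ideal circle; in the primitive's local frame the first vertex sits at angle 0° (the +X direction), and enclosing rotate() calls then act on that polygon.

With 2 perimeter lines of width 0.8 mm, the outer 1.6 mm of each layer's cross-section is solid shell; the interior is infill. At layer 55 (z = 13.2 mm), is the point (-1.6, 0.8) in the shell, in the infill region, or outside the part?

At z = 13.2 mm: the cylinder: section is a regular 8-gon, circumradius r=2.5; the cube at (-3.5, 12.5) is absent (z outside [14, 25.5]); Combining (union): only the r=2.5 cylinder is present, so the union is just that shape — 1 connected region. Overall, the cross-section is a single solid region. The nearest boundary edge runs (-1.77, 1.77)→(-2.50, 0.00); distance from the point to it = 0.53 mm. The point is inside the cross-section, 0.53 mm from the nearest boundary — within the 1.6 mm shell band (2 × 0.8).

shell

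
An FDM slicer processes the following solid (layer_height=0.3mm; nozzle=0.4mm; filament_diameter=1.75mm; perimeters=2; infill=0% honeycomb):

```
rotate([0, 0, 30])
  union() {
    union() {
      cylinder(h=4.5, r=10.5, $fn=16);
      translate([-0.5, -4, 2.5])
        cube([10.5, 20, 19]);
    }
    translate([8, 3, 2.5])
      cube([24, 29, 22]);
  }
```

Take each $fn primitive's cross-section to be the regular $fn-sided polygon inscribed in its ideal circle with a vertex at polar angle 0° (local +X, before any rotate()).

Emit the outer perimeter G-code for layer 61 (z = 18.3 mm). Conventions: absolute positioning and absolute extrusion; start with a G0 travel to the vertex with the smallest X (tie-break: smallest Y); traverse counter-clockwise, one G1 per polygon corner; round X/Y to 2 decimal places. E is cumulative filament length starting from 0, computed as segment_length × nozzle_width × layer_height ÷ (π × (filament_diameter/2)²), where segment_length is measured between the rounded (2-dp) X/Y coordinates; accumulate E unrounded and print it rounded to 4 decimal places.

G0 X-9.07 Y31.71 Z18.30
G1 X-1.07 Y17.86 E0.7980
G1 X-8.43 Y13.61 E1.2220
G1 X1.57 Y-3.71 E2.2198
G1 X10.66 Y1.54 E2.7435
G1 X7.16 Y7.60 E3.0926
G1 X26.21 Y18.60 E4.1901
G1 X11.71 Y43.71 E5.6367
G1 X-9.07 Y31.71 E6.8339

At z = 18.3 mm: the cylinder is not intersected at this z (z outside [0, 4.5]); the 10.5×20 cube at (-0.5, -4) contributes its full rectangle; Merging all regions: only the 10.5×20 cube at (-0.5, -4) is present, so the union is just that shape — 1 connected region; the cube at (8, 3) is present — its section is the full 24×29 rectangle; Taking the union: the regions partially overlap (shared area 26.00 mm²), so overlapping operands fuse into one piece — 1 connected region; (rotated 30° about Z; rotation is an isometry so areas/perimeters/island counts are preserved). The outline is a single polygon with 8 vertices. Extrusion per mm of travel: 0.4 × 0.3 / (π × 0.875²) = 0.049890. Accumulating E over each segment gives final E = 6.8339.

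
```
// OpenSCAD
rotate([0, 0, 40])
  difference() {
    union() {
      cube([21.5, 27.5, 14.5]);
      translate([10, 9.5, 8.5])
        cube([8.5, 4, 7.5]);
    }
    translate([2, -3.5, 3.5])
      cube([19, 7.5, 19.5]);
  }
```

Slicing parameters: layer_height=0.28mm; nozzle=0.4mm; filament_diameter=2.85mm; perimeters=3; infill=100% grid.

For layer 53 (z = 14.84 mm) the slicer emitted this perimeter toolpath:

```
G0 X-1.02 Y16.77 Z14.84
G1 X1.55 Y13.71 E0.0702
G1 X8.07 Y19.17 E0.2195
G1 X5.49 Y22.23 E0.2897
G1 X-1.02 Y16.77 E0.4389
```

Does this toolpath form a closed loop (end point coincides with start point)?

Start point (G0): (-1.02, 16.77). End point (last G1): the path returns to the start — closed.

yes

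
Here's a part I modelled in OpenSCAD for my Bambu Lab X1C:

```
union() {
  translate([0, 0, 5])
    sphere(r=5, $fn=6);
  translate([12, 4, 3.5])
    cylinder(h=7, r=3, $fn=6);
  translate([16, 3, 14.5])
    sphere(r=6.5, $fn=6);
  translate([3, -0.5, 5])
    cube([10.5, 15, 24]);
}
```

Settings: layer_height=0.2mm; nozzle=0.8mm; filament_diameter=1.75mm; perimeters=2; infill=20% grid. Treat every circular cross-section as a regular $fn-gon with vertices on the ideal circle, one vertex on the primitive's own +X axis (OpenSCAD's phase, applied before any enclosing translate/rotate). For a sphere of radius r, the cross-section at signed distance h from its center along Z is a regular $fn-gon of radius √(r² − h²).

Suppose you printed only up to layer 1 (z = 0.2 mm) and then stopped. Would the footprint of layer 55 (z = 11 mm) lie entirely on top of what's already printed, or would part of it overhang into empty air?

Compare the two slices. At z = 0.2: the r=5 sphere contributes a regular 6-gon of circumradius √(5²−4.8²) = 1.400 (area = (6/2)·1.400²·sin(360°/6) = 5.09 mm²); the cylinder at (12, 4) is absent (z outside [3.5, 10.5]); the sphere at (16, 3) is not intersected at this z (|z−center|=14.300 > r=6.5); the cube at (3, -0.5) is absent (z outside [5, 29]); Taking the union: only the r=5 sphere is present, so the union is just that shape — area = 5.09 mm². At z = 11: the sphere is not intersected at this z (|z−center|=6.000 > r=5); the cylinder at (12, 4) does not reach this height (z outside [3.5, 10.5]); the r=6.5 sphere at (16, 3) contributes a regular 6-gon of circumradius √(6.5²−3.5²) = 5.477 (area = (6/2)·5.477²·sin(360°/6) = 77.94 mm²); the cube at (3, -0.5) (footprint 10.5×15) is included at this height (area 157.50 mm²); Merging all regions: the regions partially overlap — summed areas 235.44 mm² minus the doubly-counted overlap 14.51 mm² gives 220.93 mm² — area = 220.93 mm². Checking containment: at z = 11 the cross-section extends beyond the z = 0.2 cross-section by about 220.93 mm².

part overhangs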